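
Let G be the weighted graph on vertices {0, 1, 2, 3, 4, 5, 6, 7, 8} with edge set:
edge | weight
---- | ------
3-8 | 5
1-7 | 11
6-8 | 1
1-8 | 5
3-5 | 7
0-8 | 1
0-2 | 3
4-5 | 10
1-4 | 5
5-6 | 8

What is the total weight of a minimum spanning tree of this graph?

Prim, starting at 3.
Step 1: frontier [3-8 5, 3-5 7] → take 3-8 (5); add 8.
Step 2: frontier [3-5 7, 0-8 1, 6-8 1, 1-8 5] → take 0-8 (1); add 0.
Step 3: frontier [0-2 3, 3-5 7, 6-8 1, 1-8 5] → take 6-8 (1); add 6.
Step 4: frontier [0-2 3, 3-5 7, 5-6 8, 1-8 5] → take 0-2 (3); add 2.
Step 5: frontier [3-5 7, 5-6 8, 1-8 5] → take 1-8 (5); add 1.
Step 6: frontier [1-4 5, 1-7 11, 3-5 7, 5-6 8] → take 1-4 (5); add 4.
Step 7: frontier [1-7 11, 3-5 7, 4-5 10, 5-6 8] → take 3-5 (7); add 5.
Step 8: frontier [1-7 11] → take 1-7 (11); add 7.
MST edges: 3-8, 0-8, 6-8, 0-2, 1-8, 1-4, 3-5, 1-7; total weight 5+1+1+3+5+5+7+11 = 38.

38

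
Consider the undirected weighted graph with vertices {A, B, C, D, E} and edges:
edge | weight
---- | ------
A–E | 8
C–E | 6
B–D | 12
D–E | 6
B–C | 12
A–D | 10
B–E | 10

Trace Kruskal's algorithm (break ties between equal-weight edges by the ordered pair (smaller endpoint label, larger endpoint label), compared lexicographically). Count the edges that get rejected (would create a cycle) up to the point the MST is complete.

Sort edges by weight, then run Kruskal:
C–E (6): add. Components now {A} {B} {C,E} {D}
D–E (6): add. Components now {A} {B} {C,D,E}
A–E (8): add. Components now {A,C,D,E} {B}
A–D (10): skip — A and D already connected.
B–E (10): add. Components now {A,B,C,D,E}
Edges rejected before the tree was complete: 1.

1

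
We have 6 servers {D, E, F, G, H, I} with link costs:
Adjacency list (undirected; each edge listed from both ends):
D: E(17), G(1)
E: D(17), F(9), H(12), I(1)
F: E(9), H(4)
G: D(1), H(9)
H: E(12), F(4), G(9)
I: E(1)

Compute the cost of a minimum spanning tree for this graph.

Prim's algorithm from F:
Step 1: cheapest edge leaving the tree is F-H (4); add H.
Step 2: cheapest edge leaving the tree is E-F (9); add E.
Step 3: cheapest edge leaving the tree is E-I (1); add I.
Step 4: cheapest edge leaving the tree is G-H (9); add G.
Step 5: cheapest edge leaving the tree is D-G (1); add D.
MST edges: F-H, E-F, E-I, G-H, D-G; total weight 4+9+1+9+1 = 24.

24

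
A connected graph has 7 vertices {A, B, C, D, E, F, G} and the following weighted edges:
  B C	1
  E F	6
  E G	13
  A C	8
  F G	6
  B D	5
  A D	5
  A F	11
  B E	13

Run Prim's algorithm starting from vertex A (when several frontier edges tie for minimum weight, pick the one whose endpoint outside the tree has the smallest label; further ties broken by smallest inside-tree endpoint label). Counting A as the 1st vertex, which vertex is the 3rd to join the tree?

B

Grow the tree from A using Prim:
Step 1: cheapest edge leaving the tree is A D (5); add D.
Step 2: cheapest edge leaving the tree is B D (5); add B.
Step 3: cheapest edge leaving the tree is B C (1); add C.
Step 4: cheapest edge leaving the tree is A F (11); add F.
Step 5: cheapest edge leaving the tree is E F (6); add E.
Step 6: cheapest edge leaving the tree is F G (6); add G.
Vertex order: A, D, B, C, F, E, G. The 3rd vertex is B.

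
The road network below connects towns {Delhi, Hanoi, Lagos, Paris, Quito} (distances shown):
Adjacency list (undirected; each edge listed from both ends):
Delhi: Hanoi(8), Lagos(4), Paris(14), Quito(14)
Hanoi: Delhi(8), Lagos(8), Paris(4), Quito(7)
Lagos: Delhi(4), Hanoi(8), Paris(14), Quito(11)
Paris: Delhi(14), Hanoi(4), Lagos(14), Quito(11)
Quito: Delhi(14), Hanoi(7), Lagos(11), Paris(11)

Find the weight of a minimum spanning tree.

23

Prim, starting at Quito.
Step 1: frontier [Hanoi–Quito 7, Lagos–Quito 11, Paris–Quito 11, Delhi–Quito 14] → take Hanoi–Quito (7); add Hanoi.
Step 2: frontier [Hanoi–Paris 4, Delhi–Hanoi 8, Hanoi–Lagos 8, Lagos–Quito 11, Paris–Quito 11, Delhi–Quito 14] → take Hanoi–Paris (4); add Paris.
Step 3: frontier [Delhi–Hanoi 8, Hanoi–Lagos 8, Delhi–Paris 14, Lagos–Paris 14, Lagos–Quito 11, Delhi–Quito 14] → take Delhi–Hanoi (8); add Delhi.
Step 4: frontier [Delhi–Lagos 4, Hanoi–Lagos 8, Lagos–Paris 14, Lagos–Quito 11] → take Delhi–Lagos (4); add Lagos.
MST edges: Hanoi–Quito, Hanoi–Paris, Delhi–Hanoi, Delhi–Lagos; total weight 7+4+8+4 = 23.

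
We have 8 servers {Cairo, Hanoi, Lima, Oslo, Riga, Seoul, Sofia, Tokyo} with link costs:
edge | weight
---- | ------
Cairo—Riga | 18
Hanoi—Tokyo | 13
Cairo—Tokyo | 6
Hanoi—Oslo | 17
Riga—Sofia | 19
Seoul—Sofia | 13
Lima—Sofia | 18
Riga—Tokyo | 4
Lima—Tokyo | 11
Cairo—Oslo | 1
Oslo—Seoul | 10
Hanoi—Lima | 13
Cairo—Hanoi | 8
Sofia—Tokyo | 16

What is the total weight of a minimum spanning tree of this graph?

53

Prim, starting at Lima.
Step 1: frontier [Lima—Tokyo 11, Hanoi—Lima 13, Lima—Sofia 18] → take Lima—Tokyo (11); add Tokyo.
Step 2: frontier [Hanoi—Lima 13, Lima—Sofia 18, Riga—Tokyo 4, Cairo—Tokyo 6, Hanoi—Tokyo 13, Sofia—Tokyo 16] → take Riga—Tokyo (4); add Riga.
Step 3: frontier [Hanoi—Lima 13, Lima—Sofia 18, Cairo—Riga 18, Riga—Sofia 19, Cairo—Tokyo 6, Hanoi—Tokyo 13, Sofia—Tokyo 16] → take Cairo—Tokyo (6); add Cairo.
Step 4: frontier [Cairo—Oslo 1, Cairo—Hanoi 8, Hanoi—Lima 13, Lima—Sofia 18, Riga—Sofia 19, Hanoi—Tokyo 13, Sofia—Tokyo 16] → take Cairo—Oslo (1); add Oslo.
Step 5: frontier [Cairo—Hanoi 8, Hanoi—Lima 13, Lima—Sofia 18, Oslo—Seoul 10, Hanoi—Oslo 17, Riga—Sofia 19, Hanoi—Tokyo 13, Sofia—Tokyo 16] → take Cairo—Hanoi (8); add Hanoi.
Step 6: frontier [Lima—Sofia 18, Oslo—Seoul 10, Riga—Sofia 19, Sofia—Tokyo 16] → take Oslo—Seoul (10); add Seoul.
Step 7: frontier [Lima—Sofia 18, Riga—Sofia 19, Seoul—Sofia 13, Sofia—Tokyo 16] → take Seoul—Sofia (13); add Sofia.
MST edges: Lima—Tokyo, Riga—Tokyo, Cairo—Tokyo, Cairo—Oslo, Cairo—Hanoi, Oslo—Seoul, Seoul—Sofia; total weight 11+4+6+1+8+10+13 = 53.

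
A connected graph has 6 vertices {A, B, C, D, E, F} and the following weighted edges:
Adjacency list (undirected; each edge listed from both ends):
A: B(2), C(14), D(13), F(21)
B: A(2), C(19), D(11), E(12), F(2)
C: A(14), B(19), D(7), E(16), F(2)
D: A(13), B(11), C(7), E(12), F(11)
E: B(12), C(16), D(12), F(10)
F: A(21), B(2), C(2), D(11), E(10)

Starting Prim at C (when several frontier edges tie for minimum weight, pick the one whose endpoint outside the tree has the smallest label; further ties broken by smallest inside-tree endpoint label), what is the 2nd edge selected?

Prim, starting at C.
Step 1: cheapest edge leaving the tree is C-F (2); add F.
Step 2: cheapest edge leaving the tree is B-F (2); add B.
Step 3: cheapest edge leaving the tree is A-B (2); add A.
Step 4: cheapest edge leaving the tree is C-D (7); add D.
Step 5: cheapest edge leaving the tree is E-F (10); add E.
The 2nd edge added is B-F.

B-F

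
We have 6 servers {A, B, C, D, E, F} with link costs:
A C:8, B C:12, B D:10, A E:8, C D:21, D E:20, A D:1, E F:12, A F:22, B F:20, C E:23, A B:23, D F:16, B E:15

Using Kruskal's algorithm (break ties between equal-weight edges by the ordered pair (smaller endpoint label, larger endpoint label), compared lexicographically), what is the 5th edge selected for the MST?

Sort edges by weight, then run Kruskal:
A D (1): add — endpoints in different components.
A C (8): add — endpoints in different components.
A E (8): add — endpoints in different components.
B D (10): add — endpoints in different components.
B C (12): skip — B and C already connected.
E F (12): add — endpoints in different components.
The 5th edge added is E F.

E-F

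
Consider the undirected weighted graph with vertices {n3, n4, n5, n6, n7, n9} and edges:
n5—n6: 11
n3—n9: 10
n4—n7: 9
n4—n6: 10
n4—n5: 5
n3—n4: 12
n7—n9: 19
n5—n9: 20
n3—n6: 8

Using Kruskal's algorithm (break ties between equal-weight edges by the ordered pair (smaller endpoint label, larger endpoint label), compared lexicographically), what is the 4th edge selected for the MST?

n3-n9

Kruskal's algorithm — process edges by increasing weight (ties by edge label):
n4—n5 (5): add — endpoints in different components.
n3—n6 (8): add — endpoints in different components.
n4—n7 (9): add — endpoints in different components.
n3—n9 (10): add — endpoints in different components.
n4—n6 (10): add — endpoints in different components.
The 4th edge added is n3—n9.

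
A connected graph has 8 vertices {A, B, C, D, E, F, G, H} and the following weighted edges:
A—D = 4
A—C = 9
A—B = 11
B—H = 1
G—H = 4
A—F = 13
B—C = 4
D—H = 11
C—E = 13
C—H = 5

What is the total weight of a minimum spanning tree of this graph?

Sort edges by weight, then run Kruskal:
B—H (1): add — endpoints in different components.
A—D (4): add — endpoints in different components.
B—C (4): add — endpoints in different components.
G—H (4): add — endpoints in different components.
C—H (5): skip — C and H already connected.
A—C (9): add — endpoints in different components.
A—B (11): skip — A and B already connected.
D—H (11): skip — D and H already connected.
A—F (13): add — endpoints in different components.
C—E (13): add — endpoints in different components.
MST edges: B—H, A—D, B—C, G—H, A—C, A—F, C—E; total weight 1+4+4+4+9+13+13 = 48.

48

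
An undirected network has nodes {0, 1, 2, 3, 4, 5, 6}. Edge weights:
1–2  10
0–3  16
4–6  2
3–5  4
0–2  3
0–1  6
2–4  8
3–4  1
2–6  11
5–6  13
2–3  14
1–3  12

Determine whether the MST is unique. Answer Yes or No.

Kruskal: consider edges lightest-first.
3–4 (1): add. Components now {0} {1} {2} {3,4} {5} {6}
4–6 (2): add. Components now {0} {1} {2} {3,4,6} {5}
0–2 (3): add. Components now {0,2} {1} {3,4,6} {5}
3–5 (4): add. Components now {0,2} {1} {3,4,5,6}
0–1 (6): add. Components now {0,1,2} {3,4,5,6}
2–4 (8): add. Components now {0,1,2,3,4,5,6}
Every non-tree edge has weight strictly greater than the heaviest edge on the tree path between its endpoints, so the MST is unique.

Yes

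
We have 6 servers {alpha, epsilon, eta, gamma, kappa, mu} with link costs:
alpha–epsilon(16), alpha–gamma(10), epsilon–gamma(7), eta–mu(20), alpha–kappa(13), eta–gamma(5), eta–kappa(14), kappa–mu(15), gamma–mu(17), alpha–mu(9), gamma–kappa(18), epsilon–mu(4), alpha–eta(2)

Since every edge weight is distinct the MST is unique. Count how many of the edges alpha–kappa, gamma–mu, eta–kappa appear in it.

1

Kruskal: consider edges lightest-first.
alpha–eta (2): add — endpoints in different components.
epsilon–mu (4): add — endpoints in different components.
eta–gamma (5): add — endpoints in different components.
epsilon–gamma (7): add — endpoints in different components.
alpha–mu (9): skip — mu and alpha already connected.
alpha–gamma (10): skip — gamma and alpha already connected.
alpha–kappa (13): add — endpoints in different components.
MST edge set: {alpha–eta, epsilon–mu, eta–gamma, epsilon–gamma, alpha–kappa}.
Of the listed edges, {alpha–kappa} are in the MST → 1.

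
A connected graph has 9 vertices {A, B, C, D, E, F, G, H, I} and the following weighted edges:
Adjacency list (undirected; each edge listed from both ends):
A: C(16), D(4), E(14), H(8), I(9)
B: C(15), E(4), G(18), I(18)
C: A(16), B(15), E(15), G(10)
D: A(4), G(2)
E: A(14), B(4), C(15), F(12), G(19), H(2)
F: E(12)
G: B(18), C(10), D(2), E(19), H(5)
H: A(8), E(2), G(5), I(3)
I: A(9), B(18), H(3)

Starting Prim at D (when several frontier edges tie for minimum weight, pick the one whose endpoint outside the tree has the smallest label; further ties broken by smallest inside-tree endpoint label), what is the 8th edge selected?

E-F

Prim, starting at D.
Step 1: cheapest edge leaving the tree is D G (2); add G.
Step 2: cheapest edge leaving the tree is A D (4); add A.
Step 3: cheapest edge leaving the tree is G H (5); add H.
Step 4: cheapest edge leaving the tree is E H (2); add E.
Step 5: cheapest edge leaving the tree is H I (3); add I.
Step 6: cheapest edge leaving the tree is B E (4); add B.
Step 7: cheapest edge leaving the tree is C G (10); add C.
Step 8: cheapest edge leaving the tree is E F (12); add F.
The 8th edge added is E F.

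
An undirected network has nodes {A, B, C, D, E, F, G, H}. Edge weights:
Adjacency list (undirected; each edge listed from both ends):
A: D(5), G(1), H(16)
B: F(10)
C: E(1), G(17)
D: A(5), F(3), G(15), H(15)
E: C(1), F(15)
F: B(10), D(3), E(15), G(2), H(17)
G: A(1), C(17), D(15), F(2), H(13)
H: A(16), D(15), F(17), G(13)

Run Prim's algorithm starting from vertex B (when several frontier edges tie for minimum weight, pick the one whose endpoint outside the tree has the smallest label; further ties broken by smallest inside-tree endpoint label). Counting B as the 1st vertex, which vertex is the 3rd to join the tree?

Prim, starting at B.
Step 1: frontier [B–F 10] → take B–F (10); add F.
Step 2: frontier [F–G 2, D–F 3, E–F 15, F–H 17] → take F–G (2); add G.
Step 3: frontier [D–F 3, E–F 15, F–H 17, A–G 1, G–H 13, D–G 15, C–G 17] → take A–G (1); add A.
Step 4: frontier [A–D 5, A–H 16, D–F 3, E–F 15, F–H 17, G–H 13, D–G 15, C–G 17] → take D–F (3); add D.
Step 5: frontier [A–H 16, D–H 15, E–F 15, F–H 17, G–H 13, C–G 17] → take G–H (13); add H.
Step 6: frontier [E–F 15, C–G 17] → take E–F (15); add E.
Step 7: frontier [C–E 1, C–G 17] → take C–E (1); add C.
Vertex order: B, F, G, A, D, H, E, C. The 3rd vertex is G.

G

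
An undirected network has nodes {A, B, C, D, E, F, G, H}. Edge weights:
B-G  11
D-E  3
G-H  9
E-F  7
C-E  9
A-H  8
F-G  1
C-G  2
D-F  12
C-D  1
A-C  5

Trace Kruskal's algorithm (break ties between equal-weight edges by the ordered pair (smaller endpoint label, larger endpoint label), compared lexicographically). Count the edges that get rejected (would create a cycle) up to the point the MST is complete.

3

Kruskal's algorithm — process edges by increasing weight (ties by edge label):
C-D (1): add — endpoints in different components.
F-G (1): add — endpoints in different components.
C-G (2): add — endpoints in different components.
D-E (3): add — endpoints in different components.
A-C (5): add — endpoints in different components.
E-F (7): skip — E and F already connected.
A-H (8): add — endpoints in different components.
C-E (9): skip — C and E already connected.
G-H (9): skip — G and H already connected.
B-G (11): add — endpoints in different components.
Edges rejected before the tree was complete: 3.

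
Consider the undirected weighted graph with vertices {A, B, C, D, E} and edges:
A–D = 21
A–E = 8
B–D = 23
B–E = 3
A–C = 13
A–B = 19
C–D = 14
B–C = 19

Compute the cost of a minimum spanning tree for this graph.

Grow the tree from A using Prim:
Step 1: frontier [A–E 8, A–C 13, A–B 19, A–D 21] → take A–E (8); add E.
Step 2: frontier [A–C 13, A–B 19, A–D 21, B–E 3] → take B–E (3); add B.
Step 3: frontier [A–C 13, A–D 21, B–C 19, B–D 23] → take A–C (13); add C.
Step 4: frontier [A–D 21, B–D 23, C–D 14] → take C–D (14); add D.
MST edges: A–E, B–E, A–C, C–D; total weight 8+3+13+14 = 38.

38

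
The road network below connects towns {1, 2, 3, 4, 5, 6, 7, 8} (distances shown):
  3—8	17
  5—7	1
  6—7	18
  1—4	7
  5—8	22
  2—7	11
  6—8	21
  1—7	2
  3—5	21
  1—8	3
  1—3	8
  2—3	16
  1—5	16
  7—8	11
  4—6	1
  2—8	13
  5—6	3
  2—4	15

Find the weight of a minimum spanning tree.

Prim, starting at 4.
Step 1: cheapest edge leaving the tree is 4—6 (1); add 6.
Step 2: cheapest edge leaving the tree is 5—6 (3); add 5.
Step 3: cheapest edge leaving the tree is 5—7 (1); add 7.
Step 4: cheapest edge leaving the tree is 1—7 (2); add 1.
Step 5: cheapest edge leaving the tree is 1—8 (3); add 8.
Step 6: cheapest edge leaving the tree is 1—3 (8); add 3.
Step 7: cheapest edge leaving the tree is 2—7 (11); add 2.
MST edges: 4—6, 5—6, 5—7, 1—7, 1—8, 1—3, 2—7; total weight 1+3+1+2+3+8+11 = 29.

29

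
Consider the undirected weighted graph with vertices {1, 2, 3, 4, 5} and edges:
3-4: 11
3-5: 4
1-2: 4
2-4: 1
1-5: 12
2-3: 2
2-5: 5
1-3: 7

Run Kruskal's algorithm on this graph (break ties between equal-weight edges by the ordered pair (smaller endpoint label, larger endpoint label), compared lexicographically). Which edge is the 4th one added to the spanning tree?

3-5

Sort edges by weight, then run Kruskal:
2-4 (1): add — endpoints in different components.
2-3 (2): add — endpoints in different components.
1-2 (4): add — endpoints in different components.
3-5 (4): add — endpoints in different components.
The 4th edge added is 3-5.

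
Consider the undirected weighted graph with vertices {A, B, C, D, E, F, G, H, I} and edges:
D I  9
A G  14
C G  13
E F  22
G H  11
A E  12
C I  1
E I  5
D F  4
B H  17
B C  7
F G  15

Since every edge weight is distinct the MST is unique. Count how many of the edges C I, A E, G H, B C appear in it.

Kruskal: consider edges lightest-first.
C I (1): add — endpoints in different components.
D F (4): add — endpoints in different components.
E I (5): add — endpoints in different components.
B C (7): add — endpoints in different components.
D I (9): add — endpoints in different components.
G H (11): add — endpoints in different components.
A E (12): add — endpoints in different components.
C G (13): add — endpoints in different components.
MST edge set: {C I, D F, E I, B C, D I, G H, A E, C G}.
Of the listed edges, {C I, A E, G H, B C} are in the MST → 4.

4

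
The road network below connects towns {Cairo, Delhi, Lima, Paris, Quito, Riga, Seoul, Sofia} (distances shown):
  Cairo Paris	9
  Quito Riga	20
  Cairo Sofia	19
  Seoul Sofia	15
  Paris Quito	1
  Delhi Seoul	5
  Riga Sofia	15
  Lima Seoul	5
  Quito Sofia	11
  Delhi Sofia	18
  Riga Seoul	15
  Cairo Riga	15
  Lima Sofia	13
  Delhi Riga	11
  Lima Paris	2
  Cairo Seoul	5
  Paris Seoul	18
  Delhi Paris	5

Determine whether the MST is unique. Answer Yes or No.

Kruskal: consider edges lightest-first.
Paris Quito (1): add — endpoints in different components.
Lima Paris (2): add — endpoints in different components.
Cairo Seoul (5): add — endpoints in different components.
Delhi Paris (5): add — endpoints in different components.
Delhi Seoul (5): add — endpoints in different components.
Lima Seoul (5): skip — Seoul and Lima already connected.
Cairo Paris (9): skip — Paris and Cairo already connected.
Delhi Riga (11): add — endpoints in different components.
Quito Sofia (11): add — endpoints in different components.
Non-tree edge Lima Seoul has weight 5, equal to the heaviest edge on its tree cycle — swapping gives another MST of the same weight. Not unique.

No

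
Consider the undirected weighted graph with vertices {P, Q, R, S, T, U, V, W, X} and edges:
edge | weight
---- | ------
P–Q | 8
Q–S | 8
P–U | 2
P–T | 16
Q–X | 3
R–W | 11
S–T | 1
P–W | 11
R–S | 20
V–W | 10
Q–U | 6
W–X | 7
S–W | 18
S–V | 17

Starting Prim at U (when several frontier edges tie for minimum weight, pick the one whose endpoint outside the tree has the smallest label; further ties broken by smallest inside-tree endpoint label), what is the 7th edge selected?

Prim's algorithm from U:
Step 1: cheapest edge leaving the tree is P–U (2); add P.
Step 2: cheapest edge leaving the tree is Q–U (6); add Q.
Step 3: cheapest edge leaving the tree is Q–X (3); add X.
Step 4: cheapest edge leaving the tree is W–X (7); add W.
Step 5: cheapest edge leaving the tree is Q–S (8); add S.
Step 6: cheapest edge leaving the tree is S–T (1); add T.
Step 7: cheapest edge leaving the tree is V–W (10); add V.
Step 8: cheapest edge leaving the tree is R–W (11); add R.
The 7th edge added is V–W.

V-W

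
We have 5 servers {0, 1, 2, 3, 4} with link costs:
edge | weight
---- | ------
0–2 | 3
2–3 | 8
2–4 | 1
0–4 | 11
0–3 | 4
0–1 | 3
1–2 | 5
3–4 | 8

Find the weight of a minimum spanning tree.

11

Grow the tree from 0 using Prim:
Step 1: frontier [0–1 3, 0–2 3, 0–3 4, 0–4 11] → take 0–1 (3); add 1.
Step 2: frontier [0–2 3, 0–3 4, 0–4 11, 1–2 5] → take 0–2 (3); add 2.
Step 3: frontier [0–3 4, 0–4 11, 2–4 1, 2–3 8] → take 2–4 (1); add 4.
Step 4: frontier [0–3 4, 2–3 8, 3–4 8] → take 0–3 (4); add 3.
MST edges: 0–1, 0–2, 2–4, 0–3; total weight 3+3+1+4 = 11.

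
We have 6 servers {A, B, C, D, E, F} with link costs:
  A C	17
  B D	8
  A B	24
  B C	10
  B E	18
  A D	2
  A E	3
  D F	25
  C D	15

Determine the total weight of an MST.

Kruskal: consider edges lightest-first.
A D (2): add. Components now {A,D} {B} {C} {E} {F}
A E (3): add. Components now {A,D,E} {B} {C} {F}
B D (8): add. Components now {A,B,D,E} {C} {F}
B C (10): add. Components now {A,B,C,D,E} {F}
C D (15): skip — C and D already connected.
A C (17): skip — A and C already connected.
B E (18): skip — B and E already connected.
A B (24): skip — A and B already connected.
D F (25): add. Components now {A,B,C,D,E,F}
MST edges: A D, A E, B D, B C, D F; total weight 2+3+8+10+25 = 48.

48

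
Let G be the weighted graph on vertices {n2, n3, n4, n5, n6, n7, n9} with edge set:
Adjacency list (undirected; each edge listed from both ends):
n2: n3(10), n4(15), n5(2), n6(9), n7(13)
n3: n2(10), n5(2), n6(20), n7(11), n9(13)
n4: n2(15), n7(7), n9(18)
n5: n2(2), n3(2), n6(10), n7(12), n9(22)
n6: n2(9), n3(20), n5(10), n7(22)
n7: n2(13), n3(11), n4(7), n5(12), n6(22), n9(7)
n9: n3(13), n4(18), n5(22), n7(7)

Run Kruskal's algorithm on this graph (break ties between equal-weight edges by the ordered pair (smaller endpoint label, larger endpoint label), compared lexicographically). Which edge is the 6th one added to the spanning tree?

Kruskal: consider edges lightest-first.
n2-n5 (2): add — endpoints in different components.
n3-n5 (2): add — endpoints in different components.
n4-n7 (7): add — endpoints in different components.
n7-n9 (7): add — endpoints in different components.
n2-n6 (9): add — endpoints in different components.
n2-n3 (10): skip — n3 and n2 already connected.
n5-n6 (10): skip — n6 and n5 already connected.
n3-n7 (11): add — endpoints in different components.
The 6th edge added is n3-n7.

n3-n7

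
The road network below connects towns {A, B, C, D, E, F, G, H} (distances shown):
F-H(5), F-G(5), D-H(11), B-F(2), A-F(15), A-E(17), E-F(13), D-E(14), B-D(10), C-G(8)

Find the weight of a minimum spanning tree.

58

Prim's algorithm from F:
Step 1: frontier [B-F 2, F-G 5, F-H 5, E-F 13, A-F 15] → take B-F (2); add B.
Step 2: frontier [B-D 10, F-G 5, F-H 5, E-F 13, A-F 15] → take F-G (5); add G.
Step 3: frontier [B-D 10, F-H 5, E-F 13, A-F 15, C-G 8] → take F-H (5); add H.
Step 4: frontier [B-D 10, E-F 13, A-F 15, C-G 8, D-H 11] → take C-G (8); add C.
Step 5: frontier [B-D 10, E-F 13, A-F 15, D-H 11] → take B-D (10); add D.
Step 6: frontier [D-E 14, E-F 13, A-F 15] → take E-F (13); add E.
Step 7: frontier [A-E 17, A-F 15] → take A-F (15); add A.
MST edges: B-F, F-G, F-H, C-G, B-D, E-F, A-F; total weight 2+5+5+8+10+13+15 = 58.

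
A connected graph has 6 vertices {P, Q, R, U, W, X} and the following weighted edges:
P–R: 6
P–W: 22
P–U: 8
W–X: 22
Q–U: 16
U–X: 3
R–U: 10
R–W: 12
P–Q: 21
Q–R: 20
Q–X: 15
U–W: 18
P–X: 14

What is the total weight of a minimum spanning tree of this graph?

Prim, starting at R.
Step 1: cheapest edge leaving the tree is P–R (6); add P.
Step 2: cheapest edge leaving the tree is P–U (8); add U.
Step 3: cheapest edge leaving the tree is U–X (3); add X.
Step 4: cheapest edge leaving the tree is R–W (12); add W.
Step 5: cheapest edge leaving the tree is Q–X (15); add Q.
MST edges: P–R, P–U, U–X, R–W, Q–X; total weight 6+8+3+12+15 = 44.

44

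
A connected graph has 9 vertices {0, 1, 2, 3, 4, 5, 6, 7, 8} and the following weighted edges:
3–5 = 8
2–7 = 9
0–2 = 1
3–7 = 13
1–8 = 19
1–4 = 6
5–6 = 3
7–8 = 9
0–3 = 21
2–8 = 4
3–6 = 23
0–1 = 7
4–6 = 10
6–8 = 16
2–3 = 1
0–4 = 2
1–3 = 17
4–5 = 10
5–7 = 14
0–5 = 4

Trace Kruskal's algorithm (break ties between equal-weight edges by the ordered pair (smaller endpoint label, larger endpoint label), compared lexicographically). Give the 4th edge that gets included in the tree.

Kruskal's algorithm — process edges by increasing weight (ties by edge label):
0–2 (1): add — endpoints in different components.
2–3 (1): add — endpoints in different components.
0–4 (2): add — endpoints in different components.
5–6 (3): add — endpoints in different components.
0–5 (4): add — endpoints in different components.
2–8 (4): add — endpoints in different components.
1–4 (6): add — endpoints in different components.
0–1 (7): skip — 0 and 1 already connected.
3–5 (8): skip — 3 and 5 already connected.
2–7 (9): add — endpoints in different components.
The 4th edge added is 5–6.

5-6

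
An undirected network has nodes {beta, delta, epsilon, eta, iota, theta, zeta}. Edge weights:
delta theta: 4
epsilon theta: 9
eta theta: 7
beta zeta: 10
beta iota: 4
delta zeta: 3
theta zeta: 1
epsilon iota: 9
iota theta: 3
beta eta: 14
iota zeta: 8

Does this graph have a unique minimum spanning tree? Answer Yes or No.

No

Sort edges by weight, then run Kruskal:
theta zeta (1): add. Components now {iota} {delta} {theta,zeta} {eta} {epsilon} {beta}
delta zeta (3): add. Components now {iota} {delta,theta,zeta} {eta} {epsilon} {beta}
iota theta (3): add. Components now {delta,iota,theta,zeta} {eta} {epsilon} {beta}
beta iota (4): add. Components now {beta,delta,iota,theta,zeta} {eta} {epsilon}
delta theta (4): skip — delta and theta already connected.
eta theta (7): add. Components now {beta,delta,eta,iota,theta,zeta} {epsilon}
iota zeta (8): skip — iota and zeta already connected.
epsilon iota (9): add. Components now {beta,delta,epsilon,eta,iota,theta,zeta}
Non-tree edge epsilon theta has weight 9, equal to the heaviest edge on its tree cycle — swapping gives another MST of the same weight. Not unique.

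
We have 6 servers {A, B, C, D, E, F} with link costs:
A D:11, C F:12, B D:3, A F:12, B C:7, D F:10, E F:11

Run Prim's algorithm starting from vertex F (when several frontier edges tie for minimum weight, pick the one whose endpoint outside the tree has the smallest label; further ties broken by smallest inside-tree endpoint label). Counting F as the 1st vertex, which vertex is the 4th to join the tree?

C

Grow the tree from F using Prim:
Step 1: cheapest edge leaving the tree is D F (10); add D.
Step 2: cheapest edge leaving the tree is B D (3); add B.
Step 3: cheapest edge leaving the tree is B C (7); add C.
Step 4: cheapest edge leaving the tree is A D (11); add A.
Step 5: cheapest edge leaving the tree is E F (11); add E.
Vertex order: F, D, B, C, A, E. The 4th vertex is C.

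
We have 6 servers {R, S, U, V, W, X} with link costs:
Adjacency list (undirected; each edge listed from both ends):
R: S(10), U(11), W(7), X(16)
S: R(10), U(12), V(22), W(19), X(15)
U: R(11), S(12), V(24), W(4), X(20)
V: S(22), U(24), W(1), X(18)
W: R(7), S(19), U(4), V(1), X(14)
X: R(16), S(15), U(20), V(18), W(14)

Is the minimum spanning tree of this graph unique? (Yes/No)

Yes

Kruskal: consider edges lightest-first.
V—W (1): add — endpoints in different components.
U—W (4): add — endpoints in different components.
R—W (7): add — endpoints in different components.
R—S (10): add — endpoints in different components.
R—U (11): skip — U and R already connected.
S—U (12): skip — U and S already connected.
W—X (14): add — endpoints in different components.
Every non-tree edge has weight strictly greater than the heaviest edge on the tree path between its endpoints, so the MST is unique.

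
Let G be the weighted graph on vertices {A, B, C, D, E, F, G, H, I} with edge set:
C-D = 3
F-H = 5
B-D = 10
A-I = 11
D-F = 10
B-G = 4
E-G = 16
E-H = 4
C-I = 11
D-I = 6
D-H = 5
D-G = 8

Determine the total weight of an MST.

46

Kruskal: consider edges lightest-first.
C-D (3): add — endpoints in different components.
B-G (4): add — endpoints in different components.
E-H (4): add — endpoints in different components.
D-H (5): add — endpoints in different components.
F-H (5): add — endpoints in different components.
D-I (6): add — endpoints in different components.
D-G (8): add — endpoints in different components.
B-D (10): skip — B and D already connected.
D-F (10): skip — D and F already connected.
A-I (11): add — endpoints in different components.
MST edges: C-D, B-G, E-H, D-H, F-H, D-I, D-G, A-I; total weight 3+4+4+5+5+6+8+11 = 46.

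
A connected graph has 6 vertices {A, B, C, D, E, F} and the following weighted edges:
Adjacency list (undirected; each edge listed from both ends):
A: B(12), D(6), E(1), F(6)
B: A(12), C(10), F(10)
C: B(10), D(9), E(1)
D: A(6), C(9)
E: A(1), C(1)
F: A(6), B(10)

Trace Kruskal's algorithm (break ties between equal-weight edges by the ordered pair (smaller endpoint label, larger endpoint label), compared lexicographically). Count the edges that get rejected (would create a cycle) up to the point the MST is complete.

1

Sort edges by weight, then run Kruskal:
A E (1): add. Components now {A,E} {B} {C} {D} {F}
C E (1): add. Components now {A,C,E} {B} {D} {F}
A D (6): add. Components now {A,C,D,E} {B} {F}
A F (6): add. Components now {A,C,D,E,F} {B}
C D (9): skip — C and D already connected.
B C (10): add. Components now {A,B,C,D,E,F}
Edges rejected before the tree was complete: 1.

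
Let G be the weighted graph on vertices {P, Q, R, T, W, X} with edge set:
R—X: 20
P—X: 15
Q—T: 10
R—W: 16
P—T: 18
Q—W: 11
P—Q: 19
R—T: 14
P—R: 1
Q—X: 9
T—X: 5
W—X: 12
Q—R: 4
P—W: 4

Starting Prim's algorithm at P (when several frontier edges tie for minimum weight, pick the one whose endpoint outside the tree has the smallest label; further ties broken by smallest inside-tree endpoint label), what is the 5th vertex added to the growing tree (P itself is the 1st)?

X

Grow the tree from P using Prim:
Step 1: frontier [P—R 1, P—W 4, P—X 15, P—T 18, P—Q 19] → take P—R (1); add R.
Step 2: frontier [P—W 4, P—X 15, P—T 18, P—Q 19, Q—R 4, R—T 14, R—W 16, R—X 20] → take Q—R (4); add Q.
Step 3: frontier [P—W 4, P—X 15, P—T 18, Q—X 9, Q—T 10, Q—W 11, R—T 14, R—W 16, R—X 20] → take P—W (4); add W.
Step 4: frontier [P—X 15, P—T 18, Q—X 9, Q—T 10, R—T 14, R—X 20, W—X 12] → take Q—X (9); add X.
Step 5: frontier [P—T 18, Q—T 10, R—T 14, T—X 5] → take T—X (5); add T.
Vertex order: P, R, Q, W, X, T. The 5th vertex is X.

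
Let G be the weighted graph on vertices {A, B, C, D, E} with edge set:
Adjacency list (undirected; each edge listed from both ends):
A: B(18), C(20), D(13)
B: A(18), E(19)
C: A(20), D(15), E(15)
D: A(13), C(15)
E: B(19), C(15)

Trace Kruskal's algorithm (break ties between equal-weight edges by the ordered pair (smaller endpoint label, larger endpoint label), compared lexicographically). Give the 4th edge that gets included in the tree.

Sort edges by weight, then run Kruskal:
A–D (13): add. Components now {A,D} {B} {C} {E}
C–D (15): add. Components now {A,C,D} {B} {E}
C–E (15): add. Components now {A,C,D,E} {B}
A–B (18): add. Components now {A,B,C,D,E}
The 4th edge added is A–B.

A-B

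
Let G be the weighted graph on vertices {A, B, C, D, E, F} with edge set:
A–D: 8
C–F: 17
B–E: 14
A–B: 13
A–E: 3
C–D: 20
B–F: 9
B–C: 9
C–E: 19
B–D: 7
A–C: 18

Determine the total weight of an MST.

36

Kruskal: consider edges lightest-first.
A–E (3): add. Components now {A,E} {B} {C} {D} {F}
B–D (7): add. Components now {A,E} {B,D} {C} {F}
A–D (8): add. Components now {A,B,D,E} {C} {F}
B–C (9): add. Components now {A,B,C,D,E} {F}
B–F (9): add. Components now {A,B,C,D,E,F}
MST edges: A–E, B–D, A–D, B–C, B–F; total weight 3+7+8+9+9 = 36.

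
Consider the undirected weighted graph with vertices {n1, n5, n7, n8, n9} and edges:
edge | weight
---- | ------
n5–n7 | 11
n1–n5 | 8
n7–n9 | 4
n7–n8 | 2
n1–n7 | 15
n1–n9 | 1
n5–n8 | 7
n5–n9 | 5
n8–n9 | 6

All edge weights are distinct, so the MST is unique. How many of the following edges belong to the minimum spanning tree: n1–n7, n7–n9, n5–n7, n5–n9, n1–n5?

2

Sort edges by weight, then run Kruskal:
n1–n9 (1): add — endpoints in different components.
n7–n8 (2): add — endpoints in different components.
n7–n9 (4): add — endpoints in different components.
n5–n9 (5): add — endpoints in different components.
MST edge set: {n1–n9, n7–n8, n7–n9, n5–n9}.
Of the listed edges, {n7–n9, n5–n9} are in the MST → 2.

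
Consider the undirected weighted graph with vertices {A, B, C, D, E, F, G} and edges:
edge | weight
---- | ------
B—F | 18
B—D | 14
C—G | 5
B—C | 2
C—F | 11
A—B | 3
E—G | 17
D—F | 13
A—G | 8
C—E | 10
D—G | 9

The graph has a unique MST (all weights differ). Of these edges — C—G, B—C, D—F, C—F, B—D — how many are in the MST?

3

Sort edges by weight, then run Kruskal:
B—C (2): add — endpoints in different components.
A—B (3): add — endpoints in different components.
C—G (5): add — endpoints in different components.
A—G (8): skip — A and G already connected.
D—G (9): add — endpoints in different components.
C—E (10): add — endpoints in different components.
C—F (11): add — endpoints in different components.
MST edge set: {B—C, A—B, C—G, D—G, C—E, C—F}.
Of the listed edges, {C—G, B—C, C—F} are in the MST → 3.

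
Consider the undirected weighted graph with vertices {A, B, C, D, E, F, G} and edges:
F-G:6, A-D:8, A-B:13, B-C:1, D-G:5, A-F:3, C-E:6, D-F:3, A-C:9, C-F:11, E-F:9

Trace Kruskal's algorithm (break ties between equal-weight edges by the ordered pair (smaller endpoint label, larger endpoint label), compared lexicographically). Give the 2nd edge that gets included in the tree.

Sort edges by weight, then run Kruskal:
B-C (1): add. Components now {A} {B,C} {D} {E} {F} {G}
A-F (3): add. Components now {A,F} {B,C} {D} {E} {G}
D-F (3): add. Components now {A,D,F} {B,C} {E} {G}
D-G (5): add. Components now {A,D,F,G} {B,C} {E}
C-E (6): add. Components now {A,D,F,G} {B,C,E}
F-G (6): skip — F and G already connected.
A-D (8): skip — A and D already connected.
A-C (9): add. Components now {A,B,C,D,E,F,G}
The 2nd edge added is A-F.

A-F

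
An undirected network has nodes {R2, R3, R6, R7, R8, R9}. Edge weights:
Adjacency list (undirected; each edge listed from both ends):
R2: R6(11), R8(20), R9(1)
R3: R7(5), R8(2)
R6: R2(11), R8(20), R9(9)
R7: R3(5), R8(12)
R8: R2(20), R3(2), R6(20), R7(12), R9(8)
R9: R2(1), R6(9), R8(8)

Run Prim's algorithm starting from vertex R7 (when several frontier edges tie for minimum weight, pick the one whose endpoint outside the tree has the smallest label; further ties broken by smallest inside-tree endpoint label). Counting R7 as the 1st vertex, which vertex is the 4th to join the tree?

R9

Grow the tree from R7 using Prim:
Step 1: cheapest edge leaving the tree is R3-R7 (5); add R3.
Step 2: cheapest edge leaving the tree is R3-R8 (2); add R8.
Step 3: cheapest edge leaving the tree is R8-R9 (8); add R9.
Step 4: cheapest edge leaving the tree is R2-R9 (1); add R2.
Step 5: cheapest edge leaving the tree is R6-R9 (9); add R6.
Vertex order: R7, R3, R8, R9, R2, R6. The 4th vertex is R9.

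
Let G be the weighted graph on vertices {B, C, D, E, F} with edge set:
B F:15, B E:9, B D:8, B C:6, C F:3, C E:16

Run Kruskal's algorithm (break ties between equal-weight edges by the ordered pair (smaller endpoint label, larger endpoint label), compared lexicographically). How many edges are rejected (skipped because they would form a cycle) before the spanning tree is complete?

0

Kruskal: consider edges lightest-first.
C F (3): add — endpoints in different components.
B C (6): add — endpoints in different components.
B D (8): add — endpoints in different components.
B E (9): add — endpoints in different components.
Edges rejected before the tree was complete: 0.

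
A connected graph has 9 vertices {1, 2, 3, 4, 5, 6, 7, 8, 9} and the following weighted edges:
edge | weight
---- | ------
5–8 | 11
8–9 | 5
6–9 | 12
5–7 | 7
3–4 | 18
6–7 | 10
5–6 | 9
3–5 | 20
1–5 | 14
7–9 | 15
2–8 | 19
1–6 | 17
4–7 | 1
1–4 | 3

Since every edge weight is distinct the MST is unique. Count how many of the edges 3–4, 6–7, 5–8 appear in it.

2

Kruskal's algorithm — process edges by increasing weight (ties by edge label):
4–7 (1): add — endpoints in different components.
1–4 (3): add — endpoints in different components.
8–9 (5): add — endpoints in different components.
5–7 (7): add — endpoints in different components.
5–6 (9): add — endpoints in different components.
6–7 (10): skip — 6 and 7 already connected.
5–8 (11): add — endpoints in different components.
6–9 (12): skip — 6 and 9 already connected.
1–5 (14): skip — 1 and 5 already connected.
7–9 (15): skip — 7 and 9 already connected.
1–6 (17): skip — 1 and 6 already connected.
3–4 (18): add — endpoints in different components.
2–8 (19): add — endpoints in different components.
MST edge set: {4–7, 1–4, 8–9, 5–7, 5–6, 5–8, 3–4, 2–8}.
Of the listed edges, {3–4, 5–8} are in the MST → 2.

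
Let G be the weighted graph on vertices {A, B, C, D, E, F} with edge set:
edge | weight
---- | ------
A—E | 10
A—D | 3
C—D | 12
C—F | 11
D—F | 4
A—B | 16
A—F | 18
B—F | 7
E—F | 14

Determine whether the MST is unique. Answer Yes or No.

Yes

Kruskal's algorithm — process edges by increasing weight (ties by edge label):
A—D (3): add — endpoints in different components.
D—F (4): add — endpoints in different components.
B—F (7): add — endpoints in different components.
A—E (10): add — endpoints in different components.
C—F (11): add — endpoints in different components.
Every non-tree edge has weight strictly greater than the heaviest edge on the tree path between its endpoints, so the MST is unique.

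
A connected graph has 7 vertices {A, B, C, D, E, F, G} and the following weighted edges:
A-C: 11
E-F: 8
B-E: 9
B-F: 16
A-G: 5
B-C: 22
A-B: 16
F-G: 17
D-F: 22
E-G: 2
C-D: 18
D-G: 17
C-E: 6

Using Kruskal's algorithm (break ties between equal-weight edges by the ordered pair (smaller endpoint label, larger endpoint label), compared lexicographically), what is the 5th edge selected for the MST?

B-E

Kruskal's algorithm — process edges by increasing weight (ties by edge label):
E-G (2): add — endpoints in different components.
A-G (5): add — endpoints in different components.
C-E (6): add — endpoints in different components.
E-F (8): add — endpoints in different components.
B-E (9): add — endpoints in different components.
A-C (11): skip — A and C already connected.
A-B (16): skip — A and B already connected.
B-F (16): skip — B and F already connected.
D-G (17): add — endpoints in different components.
The 5th edge added is B-E.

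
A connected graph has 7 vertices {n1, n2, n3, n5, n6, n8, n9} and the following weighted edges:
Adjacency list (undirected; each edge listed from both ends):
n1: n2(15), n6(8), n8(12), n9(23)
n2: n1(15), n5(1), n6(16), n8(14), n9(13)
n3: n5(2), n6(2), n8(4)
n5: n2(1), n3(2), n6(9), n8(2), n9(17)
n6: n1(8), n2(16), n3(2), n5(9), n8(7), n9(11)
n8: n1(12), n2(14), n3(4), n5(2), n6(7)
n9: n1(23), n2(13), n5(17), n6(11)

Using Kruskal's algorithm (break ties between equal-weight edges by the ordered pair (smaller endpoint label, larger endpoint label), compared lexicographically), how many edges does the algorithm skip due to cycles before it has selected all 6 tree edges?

Sort edges by weight, then run Kruskal:
n2—n5 (1): add — endpoints in different components.
n3—n5 (2): add — endpoints in different components.
n3—n6 (2): add — endpoints in different components.
n5—n8 (2): add — endpoints in different components.
n3—n8 (4): skip — n3 and n8 already connected.
n6—n8 (7): skip — n8 and n6 already connected.
n1—n6 (8): add — endpoints in different components.
n5—n6 (9): skip — n5 and n6 already connected.
n6—n9 (11): add — endpoints in different components.
Edges rejected before the tree was complete: 3.

3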